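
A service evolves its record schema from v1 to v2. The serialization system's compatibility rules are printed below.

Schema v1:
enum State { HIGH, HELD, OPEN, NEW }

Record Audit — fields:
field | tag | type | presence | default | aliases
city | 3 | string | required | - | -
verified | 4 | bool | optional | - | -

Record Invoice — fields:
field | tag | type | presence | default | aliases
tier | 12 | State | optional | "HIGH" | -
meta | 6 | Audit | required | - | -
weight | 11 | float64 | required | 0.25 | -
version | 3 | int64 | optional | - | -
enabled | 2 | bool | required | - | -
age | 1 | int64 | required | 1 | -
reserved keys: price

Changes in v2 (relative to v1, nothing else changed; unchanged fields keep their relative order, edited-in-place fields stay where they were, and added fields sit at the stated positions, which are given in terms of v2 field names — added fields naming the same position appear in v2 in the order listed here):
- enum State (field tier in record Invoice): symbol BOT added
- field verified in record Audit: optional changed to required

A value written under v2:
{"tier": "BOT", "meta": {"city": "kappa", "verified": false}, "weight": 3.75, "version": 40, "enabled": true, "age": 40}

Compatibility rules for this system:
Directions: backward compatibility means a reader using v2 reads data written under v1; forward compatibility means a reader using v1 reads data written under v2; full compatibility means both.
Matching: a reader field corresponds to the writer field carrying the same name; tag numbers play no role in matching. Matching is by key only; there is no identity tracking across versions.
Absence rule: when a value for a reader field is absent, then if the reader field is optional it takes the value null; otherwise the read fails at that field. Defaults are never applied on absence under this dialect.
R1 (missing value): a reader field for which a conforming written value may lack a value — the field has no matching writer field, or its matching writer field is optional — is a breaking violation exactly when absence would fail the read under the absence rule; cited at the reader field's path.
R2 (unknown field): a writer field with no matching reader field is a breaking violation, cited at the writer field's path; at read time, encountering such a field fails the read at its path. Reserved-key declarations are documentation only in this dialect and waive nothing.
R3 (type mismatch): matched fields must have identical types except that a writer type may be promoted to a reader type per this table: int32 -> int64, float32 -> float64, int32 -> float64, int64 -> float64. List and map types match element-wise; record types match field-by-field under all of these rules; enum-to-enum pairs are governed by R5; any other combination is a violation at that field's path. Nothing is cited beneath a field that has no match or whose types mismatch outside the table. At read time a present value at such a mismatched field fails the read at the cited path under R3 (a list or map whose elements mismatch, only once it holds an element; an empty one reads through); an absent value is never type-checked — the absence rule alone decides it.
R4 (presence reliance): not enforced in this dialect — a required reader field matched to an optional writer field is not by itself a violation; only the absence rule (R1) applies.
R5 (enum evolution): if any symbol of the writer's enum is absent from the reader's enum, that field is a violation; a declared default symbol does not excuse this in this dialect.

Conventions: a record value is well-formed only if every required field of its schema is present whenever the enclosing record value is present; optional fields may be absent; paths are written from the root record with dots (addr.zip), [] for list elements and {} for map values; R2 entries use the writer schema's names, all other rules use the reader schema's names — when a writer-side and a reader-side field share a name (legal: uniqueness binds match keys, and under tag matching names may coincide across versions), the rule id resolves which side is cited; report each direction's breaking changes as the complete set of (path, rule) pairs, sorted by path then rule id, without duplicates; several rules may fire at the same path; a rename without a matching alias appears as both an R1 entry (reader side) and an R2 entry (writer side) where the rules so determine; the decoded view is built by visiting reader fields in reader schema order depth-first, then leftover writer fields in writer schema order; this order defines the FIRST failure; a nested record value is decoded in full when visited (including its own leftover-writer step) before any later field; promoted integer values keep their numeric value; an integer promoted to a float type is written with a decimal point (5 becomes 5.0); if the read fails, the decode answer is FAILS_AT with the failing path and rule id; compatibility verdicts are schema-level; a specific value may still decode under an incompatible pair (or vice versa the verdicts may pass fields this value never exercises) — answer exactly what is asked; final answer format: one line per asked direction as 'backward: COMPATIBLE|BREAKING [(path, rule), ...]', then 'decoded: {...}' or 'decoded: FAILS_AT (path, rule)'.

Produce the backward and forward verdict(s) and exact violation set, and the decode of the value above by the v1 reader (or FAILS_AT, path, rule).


backward: BREAKING [(meta.verified, R1)]; forward: BREAKING [(tier, R5)]; decoded: FAILS_AT (tier, R5)

each type pair in Invoice: writer, then reader
backward analysis of Invoice with v2 as reader and v1 as writer:
  tier: State -> State, writer optional; from tier
  meta: Audit -> Audit, writer required; from meta
  weight: float64 -> float64, writer required; from weight
  version: int64 -> int64, writer optional; from version
  enabled: bool -> bool, writer required; from enabled
  age: int64 -> int64, writer required; from age
  meta.city: string -> string, writer required; from meta.city
  meta.verified: bool -> bool, writer optional; from meta.verified
  breaking: (meta.verified, R1)
  => 1 violation(s): backward is BREAKING for Invoice
forward analysis of Invoice with v1 as reader and v2 as writer:
  tier: State -> State, writer optional; from tier
  meta: Audit -> Audit, writer required; from meta
  weight: float64 -> float64, writer required; from weight
  version: int64 -> int64, writer optional; from version
  enabled: bool -> bool, writer required; from enabled
  age: int64 -> int64, writer required; from age
  meta.city: string -> string, writer required; from meta.city
  meta.verified: bool -> bool, writer required; from meta.verified
  breaking: (tier, R5)
  => 1 violation(s): forward is BREAKING for Invoice
decoding the Invoice value with the v1 reader:
  read fails at tier under R5
  => FAILS_AT (tier, R5)


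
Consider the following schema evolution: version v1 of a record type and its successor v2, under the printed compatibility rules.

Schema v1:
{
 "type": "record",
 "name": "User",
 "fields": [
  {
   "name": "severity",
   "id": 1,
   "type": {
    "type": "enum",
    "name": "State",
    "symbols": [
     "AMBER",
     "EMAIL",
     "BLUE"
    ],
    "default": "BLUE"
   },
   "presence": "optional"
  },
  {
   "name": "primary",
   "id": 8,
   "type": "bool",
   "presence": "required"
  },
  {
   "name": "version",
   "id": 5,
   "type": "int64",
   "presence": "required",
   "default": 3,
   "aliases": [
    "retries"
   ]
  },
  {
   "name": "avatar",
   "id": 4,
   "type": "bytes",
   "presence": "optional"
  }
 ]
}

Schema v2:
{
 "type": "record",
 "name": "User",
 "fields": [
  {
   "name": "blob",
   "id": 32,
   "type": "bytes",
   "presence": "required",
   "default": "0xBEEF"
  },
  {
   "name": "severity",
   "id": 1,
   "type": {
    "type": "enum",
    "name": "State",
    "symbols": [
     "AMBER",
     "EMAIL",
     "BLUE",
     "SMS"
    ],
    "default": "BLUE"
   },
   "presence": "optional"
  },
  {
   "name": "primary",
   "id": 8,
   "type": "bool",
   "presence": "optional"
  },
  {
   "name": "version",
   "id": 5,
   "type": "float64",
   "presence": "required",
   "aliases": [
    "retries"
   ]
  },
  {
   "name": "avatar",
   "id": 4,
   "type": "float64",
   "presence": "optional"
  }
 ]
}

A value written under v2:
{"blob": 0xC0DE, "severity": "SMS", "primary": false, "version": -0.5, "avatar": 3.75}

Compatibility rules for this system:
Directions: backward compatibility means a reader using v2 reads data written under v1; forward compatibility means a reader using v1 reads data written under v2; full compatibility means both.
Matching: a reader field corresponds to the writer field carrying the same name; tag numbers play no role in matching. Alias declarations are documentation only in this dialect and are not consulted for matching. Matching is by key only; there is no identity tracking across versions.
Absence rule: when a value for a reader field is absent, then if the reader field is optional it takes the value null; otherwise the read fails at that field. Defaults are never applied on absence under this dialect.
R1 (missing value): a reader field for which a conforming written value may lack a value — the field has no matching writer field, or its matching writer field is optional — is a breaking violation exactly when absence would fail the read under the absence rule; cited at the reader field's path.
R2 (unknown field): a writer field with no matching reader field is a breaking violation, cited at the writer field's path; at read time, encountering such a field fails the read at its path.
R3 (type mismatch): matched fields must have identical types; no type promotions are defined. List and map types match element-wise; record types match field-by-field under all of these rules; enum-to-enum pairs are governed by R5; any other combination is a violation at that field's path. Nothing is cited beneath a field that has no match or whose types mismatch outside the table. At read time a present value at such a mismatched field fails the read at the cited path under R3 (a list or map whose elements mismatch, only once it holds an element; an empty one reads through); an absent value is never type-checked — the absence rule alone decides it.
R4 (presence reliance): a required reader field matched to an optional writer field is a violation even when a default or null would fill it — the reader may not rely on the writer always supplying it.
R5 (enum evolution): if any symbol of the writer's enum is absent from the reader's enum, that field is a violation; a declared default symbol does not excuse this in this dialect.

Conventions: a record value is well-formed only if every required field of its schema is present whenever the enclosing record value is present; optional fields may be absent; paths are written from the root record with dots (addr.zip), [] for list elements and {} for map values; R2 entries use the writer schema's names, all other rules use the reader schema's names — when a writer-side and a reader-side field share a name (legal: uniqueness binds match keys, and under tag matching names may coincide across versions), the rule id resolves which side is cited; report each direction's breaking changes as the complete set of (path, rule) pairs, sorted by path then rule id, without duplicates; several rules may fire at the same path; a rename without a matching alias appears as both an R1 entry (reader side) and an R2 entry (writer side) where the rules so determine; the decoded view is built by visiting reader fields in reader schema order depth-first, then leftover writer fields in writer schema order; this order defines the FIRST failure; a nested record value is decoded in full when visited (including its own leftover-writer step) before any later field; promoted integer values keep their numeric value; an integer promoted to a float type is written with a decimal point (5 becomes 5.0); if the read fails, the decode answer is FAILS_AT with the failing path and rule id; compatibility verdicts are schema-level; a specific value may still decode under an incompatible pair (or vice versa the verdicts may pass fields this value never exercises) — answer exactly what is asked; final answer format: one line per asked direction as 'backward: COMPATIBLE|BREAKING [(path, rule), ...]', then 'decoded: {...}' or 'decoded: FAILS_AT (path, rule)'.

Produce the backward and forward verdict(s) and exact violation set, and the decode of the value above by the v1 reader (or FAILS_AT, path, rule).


backward: BREAKING [(avatar, R3), (blob, R1), (version, R3)]; forward: BREAKING [(avatar, R3), (blob, R2), (primary, R1), (primary, R4), (severity, R5), (version, R3)]; decoded: FAILS_AT (severity, R5)

in User below, arrows point writer -> reader
backward pass over User, reader schema v2, writer schema v1:
  blob: no writer-side match
  State -> State, writer optional: severity aligns to severity
  bool -> bool, writer required: primary aligns to primary
  int64 -> float64, writer required: version aligns to version
  bytes -> float64, writer optional: avatar aligns to avatar
  breaking: (avatar, R3)
  breaking: (blob, R1)
  breaking: (version, R3)
  backward on User therefore BREAKING (3)
forward pass over User, reader schema v1, writer schema v2:
  State -> State, writer optional: severity aligns to severity
  bool -> bool, writer optional: primary aligns to primary
  float64 -> int64, writer required: version aligns to version
  float64 -> bytes, writer optional: avatar aligns to avatar
  leftover writer field: blob
  breaking: (avatar, R3)
  breaking: (blob, R2)
  breaking: (primary, R1)
  breaking: (primary, R4)
  breaking: (severity, R5)
  breaking: (version, R3)
  forward on User therefore BREAKING (6)
decode (reader v1):
  read fails at severity under R5
  => FAILS_AT (severity, R5)


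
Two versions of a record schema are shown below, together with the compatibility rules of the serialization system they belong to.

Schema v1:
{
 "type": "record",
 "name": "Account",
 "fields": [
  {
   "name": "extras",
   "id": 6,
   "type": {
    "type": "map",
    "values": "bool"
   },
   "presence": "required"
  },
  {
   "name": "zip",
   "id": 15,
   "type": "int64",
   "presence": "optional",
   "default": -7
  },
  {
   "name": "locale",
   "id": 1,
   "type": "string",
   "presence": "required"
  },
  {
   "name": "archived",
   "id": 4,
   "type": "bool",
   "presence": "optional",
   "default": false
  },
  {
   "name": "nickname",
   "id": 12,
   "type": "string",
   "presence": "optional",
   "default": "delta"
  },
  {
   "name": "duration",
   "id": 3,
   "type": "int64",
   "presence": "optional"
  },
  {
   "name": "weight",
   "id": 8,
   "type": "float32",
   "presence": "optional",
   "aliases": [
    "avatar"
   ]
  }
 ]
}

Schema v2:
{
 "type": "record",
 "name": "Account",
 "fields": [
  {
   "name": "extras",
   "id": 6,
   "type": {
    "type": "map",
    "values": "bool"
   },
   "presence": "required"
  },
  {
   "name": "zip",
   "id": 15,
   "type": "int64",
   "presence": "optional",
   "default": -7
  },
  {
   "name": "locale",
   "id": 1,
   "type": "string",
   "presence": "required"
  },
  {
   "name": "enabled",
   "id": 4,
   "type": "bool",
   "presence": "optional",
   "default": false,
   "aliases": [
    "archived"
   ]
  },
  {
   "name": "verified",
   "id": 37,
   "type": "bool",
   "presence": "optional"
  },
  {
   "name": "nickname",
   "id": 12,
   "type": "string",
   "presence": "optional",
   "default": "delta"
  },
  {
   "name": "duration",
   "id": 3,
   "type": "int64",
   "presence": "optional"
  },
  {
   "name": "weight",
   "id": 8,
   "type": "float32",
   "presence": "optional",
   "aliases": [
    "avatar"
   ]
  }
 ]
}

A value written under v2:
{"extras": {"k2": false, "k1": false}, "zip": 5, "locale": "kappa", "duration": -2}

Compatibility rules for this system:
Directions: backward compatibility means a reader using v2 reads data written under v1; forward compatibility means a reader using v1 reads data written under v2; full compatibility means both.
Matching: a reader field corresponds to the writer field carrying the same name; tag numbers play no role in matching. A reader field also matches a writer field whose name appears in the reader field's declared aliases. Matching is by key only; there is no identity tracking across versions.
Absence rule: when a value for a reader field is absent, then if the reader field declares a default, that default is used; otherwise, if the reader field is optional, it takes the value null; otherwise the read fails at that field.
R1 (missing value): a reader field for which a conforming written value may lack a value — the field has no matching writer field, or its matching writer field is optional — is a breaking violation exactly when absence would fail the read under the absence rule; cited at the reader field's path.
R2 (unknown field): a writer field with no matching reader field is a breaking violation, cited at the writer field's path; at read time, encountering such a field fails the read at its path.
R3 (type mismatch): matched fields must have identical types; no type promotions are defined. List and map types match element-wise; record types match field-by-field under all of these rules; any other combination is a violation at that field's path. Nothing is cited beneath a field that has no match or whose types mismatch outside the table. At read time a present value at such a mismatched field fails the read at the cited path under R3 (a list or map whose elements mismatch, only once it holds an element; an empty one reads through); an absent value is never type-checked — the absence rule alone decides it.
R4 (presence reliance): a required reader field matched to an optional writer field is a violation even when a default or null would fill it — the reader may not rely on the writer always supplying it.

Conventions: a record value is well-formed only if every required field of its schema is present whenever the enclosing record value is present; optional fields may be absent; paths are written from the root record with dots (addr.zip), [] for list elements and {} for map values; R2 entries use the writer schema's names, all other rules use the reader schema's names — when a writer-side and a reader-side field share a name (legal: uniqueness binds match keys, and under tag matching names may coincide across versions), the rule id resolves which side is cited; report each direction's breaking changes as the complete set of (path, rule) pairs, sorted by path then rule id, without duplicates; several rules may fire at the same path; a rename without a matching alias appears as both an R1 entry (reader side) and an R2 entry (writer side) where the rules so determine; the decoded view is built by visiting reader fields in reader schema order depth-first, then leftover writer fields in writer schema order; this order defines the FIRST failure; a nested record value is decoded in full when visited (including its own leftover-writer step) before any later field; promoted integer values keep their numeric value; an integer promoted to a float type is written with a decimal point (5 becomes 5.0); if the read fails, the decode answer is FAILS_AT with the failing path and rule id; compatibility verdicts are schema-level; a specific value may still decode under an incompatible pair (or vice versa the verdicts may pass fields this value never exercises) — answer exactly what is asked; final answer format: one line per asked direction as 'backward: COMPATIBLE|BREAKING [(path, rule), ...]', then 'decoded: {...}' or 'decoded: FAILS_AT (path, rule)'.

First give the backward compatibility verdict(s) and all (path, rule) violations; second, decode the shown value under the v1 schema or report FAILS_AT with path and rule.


each type pair in Account: writer, then reader
backward on Account — v2 reading data written by v1:
  extras: paired with writer extras (map<string, bool> -> map<string, bool>; writer required)
  zip: paired with writer zip (int64 -> int64; writer optional)
  locale: paired with writer locale (string -> string; writer required)
  enabled: paired with writer archived (bool -> bool; writer optional)
  verified: no writer-side match
  nickname: paired with writer nickname (string -> string; writer optional)
  duration: paired with writer duration (int64 -> int64; writer optional)
  weight: paired with writer weight (float32 -> float32; writer optional)
  => backward verdict for Account: COMPATIBLE, no violations
decode (reader v1):
  extras := {"k2": false, "k1": false}
  zip := 5
  locale := "kappa"
  archived := false (absent -> default)
  nickname := "delta" (absent -> default)
  duration := -2
  weight := null (absent, optional -> null)
  => decoded: {"extras": {"k2": false, "k1": false}, "zip": 5, "locale": "kappa", "archived": false, "nickname": "delta", "duration": -2, "weight": null}
ruling out the remaining Account differences:
  renamed field archived to enabled in record Account (alias archived declared on the renamed field) -> fires only in the forward direction of Account, which is not asked here
  added field verified to record Account: optional bool, tag 37 (in v2 it sits immediately before nickname) -> fires only in the forward direction of Account, which is not asked here

backward: COMPATIBLE []; decoded: {"extras": {"k2": false, "k1": false}, "zip": 5, "locale": "kappa", "archived": false, "nickname": "delta", "duration": -2, "weight": null}


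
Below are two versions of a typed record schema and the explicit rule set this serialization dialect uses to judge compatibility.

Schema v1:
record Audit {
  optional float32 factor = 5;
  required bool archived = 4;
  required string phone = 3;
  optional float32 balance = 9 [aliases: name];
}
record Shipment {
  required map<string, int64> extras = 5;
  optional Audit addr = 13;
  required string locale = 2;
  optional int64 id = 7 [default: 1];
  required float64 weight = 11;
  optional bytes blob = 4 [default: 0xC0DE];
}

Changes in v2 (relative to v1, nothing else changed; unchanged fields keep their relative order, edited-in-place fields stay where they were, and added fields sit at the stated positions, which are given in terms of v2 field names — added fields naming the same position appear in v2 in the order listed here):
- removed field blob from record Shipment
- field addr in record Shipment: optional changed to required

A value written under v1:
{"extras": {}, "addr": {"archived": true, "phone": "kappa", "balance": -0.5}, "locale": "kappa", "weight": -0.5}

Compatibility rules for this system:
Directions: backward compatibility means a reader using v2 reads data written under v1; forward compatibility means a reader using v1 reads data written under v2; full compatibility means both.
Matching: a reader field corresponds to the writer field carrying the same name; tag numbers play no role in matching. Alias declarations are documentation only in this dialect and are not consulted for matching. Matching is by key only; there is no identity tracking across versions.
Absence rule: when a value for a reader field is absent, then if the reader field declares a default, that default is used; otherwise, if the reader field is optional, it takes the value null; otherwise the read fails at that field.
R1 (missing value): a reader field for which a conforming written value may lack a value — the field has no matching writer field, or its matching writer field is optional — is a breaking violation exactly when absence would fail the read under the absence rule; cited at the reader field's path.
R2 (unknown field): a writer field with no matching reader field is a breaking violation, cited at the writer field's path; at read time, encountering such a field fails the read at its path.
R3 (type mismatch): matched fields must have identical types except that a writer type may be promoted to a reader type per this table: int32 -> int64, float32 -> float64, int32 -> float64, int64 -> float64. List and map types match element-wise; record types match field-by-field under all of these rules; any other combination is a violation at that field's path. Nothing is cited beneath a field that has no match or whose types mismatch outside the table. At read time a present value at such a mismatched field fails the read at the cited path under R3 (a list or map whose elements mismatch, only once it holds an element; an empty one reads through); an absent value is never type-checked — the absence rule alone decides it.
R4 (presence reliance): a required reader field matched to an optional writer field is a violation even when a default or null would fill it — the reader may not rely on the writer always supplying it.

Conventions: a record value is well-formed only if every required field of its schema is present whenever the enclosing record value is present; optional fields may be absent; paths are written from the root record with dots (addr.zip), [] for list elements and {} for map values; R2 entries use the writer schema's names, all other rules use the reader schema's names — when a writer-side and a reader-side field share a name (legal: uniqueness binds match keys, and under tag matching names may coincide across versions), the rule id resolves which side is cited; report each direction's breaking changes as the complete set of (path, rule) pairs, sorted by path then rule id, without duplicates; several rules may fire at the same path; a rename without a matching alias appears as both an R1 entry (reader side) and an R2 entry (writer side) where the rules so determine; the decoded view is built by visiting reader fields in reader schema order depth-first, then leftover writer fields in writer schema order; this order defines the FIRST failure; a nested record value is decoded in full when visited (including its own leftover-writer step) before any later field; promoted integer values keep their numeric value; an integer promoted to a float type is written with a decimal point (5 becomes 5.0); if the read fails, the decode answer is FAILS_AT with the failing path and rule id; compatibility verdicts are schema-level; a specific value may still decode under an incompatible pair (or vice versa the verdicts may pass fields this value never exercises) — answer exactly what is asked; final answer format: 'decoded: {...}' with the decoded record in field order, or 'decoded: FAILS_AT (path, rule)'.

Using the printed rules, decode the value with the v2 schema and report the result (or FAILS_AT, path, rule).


in Shipment below, arrows point writer -> reader
decode (reader v2):
  extras := {}
  addr.factor := null (not supplied -> null)
  addr.archived := true
  addr.phone := "kappa"
  addr.balance := -0.5
  locale := "kappa"
  id := 1 (no value, default fills)
  weight := -0.5
  => decoded: {"extras": {}, "addr": {"factor": null, "archived": true, "phone": "kappa", "balance": -0.5}, "locale": "kappa", "id": 1, "weight": -0.5}
the rest of the Shipment diff is inert for this question:
  field addr in record Shipment: optional changed to required -> matters for Shipment compatibility verdicts, not for this value's decode

decoded: {"extras": {}, "addr": {"factor": null, "archived": true, "phone": "kappa", "balance": -0.5}, "locale": "kappa", "id": 1, "weight": -0.5}


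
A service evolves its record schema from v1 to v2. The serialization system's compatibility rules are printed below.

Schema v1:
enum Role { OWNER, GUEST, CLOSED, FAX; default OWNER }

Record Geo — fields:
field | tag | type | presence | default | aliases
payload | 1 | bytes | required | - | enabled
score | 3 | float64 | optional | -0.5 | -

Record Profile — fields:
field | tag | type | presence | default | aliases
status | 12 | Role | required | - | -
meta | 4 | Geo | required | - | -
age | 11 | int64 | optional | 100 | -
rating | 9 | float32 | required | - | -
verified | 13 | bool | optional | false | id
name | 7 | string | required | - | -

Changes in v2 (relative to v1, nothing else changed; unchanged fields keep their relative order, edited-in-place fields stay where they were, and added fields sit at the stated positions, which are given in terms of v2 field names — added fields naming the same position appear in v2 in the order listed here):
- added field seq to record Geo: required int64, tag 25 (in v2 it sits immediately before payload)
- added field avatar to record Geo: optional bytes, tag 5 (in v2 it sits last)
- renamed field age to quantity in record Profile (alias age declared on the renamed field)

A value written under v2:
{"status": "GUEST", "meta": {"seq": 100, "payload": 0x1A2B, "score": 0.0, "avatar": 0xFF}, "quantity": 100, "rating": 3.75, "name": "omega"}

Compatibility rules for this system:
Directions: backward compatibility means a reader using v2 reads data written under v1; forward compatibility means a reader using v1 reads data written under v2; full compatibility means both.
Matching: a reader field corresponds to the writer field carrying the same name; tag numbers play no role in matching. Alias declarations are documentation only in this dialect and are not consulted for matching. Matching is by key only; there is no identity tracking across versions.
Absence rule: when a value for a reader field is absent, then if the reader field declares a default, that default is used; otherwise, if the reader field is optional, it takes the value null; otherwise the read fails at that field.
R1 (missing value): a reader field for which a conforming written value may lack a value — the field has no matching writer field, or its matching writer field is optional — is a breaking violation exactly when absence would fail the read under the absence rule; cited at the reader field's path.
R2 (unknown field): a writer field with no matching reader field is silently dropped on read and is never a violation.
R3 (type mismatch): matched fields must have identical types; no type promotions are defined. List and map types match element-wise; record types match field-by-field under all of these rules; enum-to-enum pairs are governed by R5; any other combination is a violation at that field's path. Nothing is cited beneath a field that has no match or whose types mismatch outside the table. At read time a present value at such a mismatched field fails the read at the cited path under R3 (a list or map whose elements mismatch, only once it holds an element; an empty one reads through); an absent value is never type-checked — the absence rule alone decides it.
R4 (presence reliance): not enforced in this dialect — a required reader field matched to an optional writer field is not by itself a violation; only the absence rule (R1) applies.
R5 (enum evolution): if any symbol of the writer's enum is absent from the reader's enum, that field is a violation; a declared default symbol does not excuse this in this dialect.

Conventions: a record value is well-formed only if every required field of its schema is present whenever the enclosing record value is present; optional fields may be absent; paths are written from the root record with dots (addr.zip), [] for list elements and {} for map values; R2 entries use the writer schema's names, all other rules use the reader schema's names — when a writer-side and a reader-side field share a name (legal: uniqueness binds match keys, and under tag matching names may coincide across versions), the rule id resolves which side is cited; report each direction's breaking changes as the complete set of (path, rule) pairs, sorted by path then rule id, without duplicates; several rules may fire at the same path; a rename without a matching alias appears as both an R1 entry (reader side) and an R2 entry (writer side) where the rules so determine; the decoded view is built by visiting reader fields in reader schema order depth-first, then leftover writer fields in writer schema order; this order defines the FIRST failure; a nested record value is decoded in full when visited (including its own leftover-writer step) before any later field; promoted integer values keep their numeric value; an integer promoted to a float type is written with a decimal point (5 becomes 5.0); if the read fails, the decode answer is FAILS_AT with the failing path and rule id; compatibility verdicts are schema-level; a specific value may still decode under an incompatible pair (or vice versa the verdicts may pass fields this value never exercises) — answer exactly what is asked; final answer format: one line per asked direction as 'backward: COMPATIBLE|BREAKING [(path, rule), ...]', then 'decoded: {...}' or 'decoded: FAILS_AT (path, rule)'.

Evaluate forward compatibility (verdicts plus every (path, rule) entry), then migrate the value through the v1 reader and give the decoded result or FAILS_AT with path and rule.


each type pair in Profile: writer, then reader
forward on Profile — v1 reading data written by v2:
  status <- status (Role -> Role, writer required)
  meta <- meta (Geo -> Geo, writer required)
  age: no writer match
  rating <- rating (float32 -> float32, writer required)
  verified <- verified (bool -> bool, writer optional)
  name <- name (string -> string, writer required)
  writer field quantity has no reader counterpart
  meta.payload <- meta.payload (bytes -> bytes, writer required)
  meta.score <- meta.score (float64 -> float64, writer optional)
  writer field meta.seq has no reader counterpart
  writer field meta.avatar has no reader counterpart
  => no violations; forward on Profile: COMPATIBLE
migrating the Profile value to v1:
  status := "GUEST"
  meta.payload := 0x1A2B
  meta.score := 0.0
  writer meta.seq: unknown -> dropped
  writer meta.avatar: unknown -> dropped
  age := 100 (absent -> default)
  rating := 3.75
  verified := false (absent -> default)
  name := "omega"
  writer quantity: unknown -> dropped
  => decoded: {"status": "GUEST", "meta": {"payload": 0x1A2B, "score": 0.0}, "age": 100, "rating": 3.75, "verified": false, "name": "omega"}
remaining Profile differences; none change what is asked:
  added field avatar to record Geo: optional bytes, tag 5 (in v2 it sits last) -> triggers nothing under Profile's printed rules — same verdict
  added field seq to record Geo: required int64, tag 25 (in v2 it sits immediately before payload) -> its effect on Profile is confined to the backward direction, not asked
  renamed field age to quantity in record Profile (alias age declared on the renamed field) -> triggers nothing under Profile's printed rules — same verdict

forward: COMPATIBLE []; decoded: {"status": "GUEST", "meta": {"payload": 0x1A2B, "score": 0.0}, "age": 100, "rating": 3.75, "verified": false, "name": "omega"}


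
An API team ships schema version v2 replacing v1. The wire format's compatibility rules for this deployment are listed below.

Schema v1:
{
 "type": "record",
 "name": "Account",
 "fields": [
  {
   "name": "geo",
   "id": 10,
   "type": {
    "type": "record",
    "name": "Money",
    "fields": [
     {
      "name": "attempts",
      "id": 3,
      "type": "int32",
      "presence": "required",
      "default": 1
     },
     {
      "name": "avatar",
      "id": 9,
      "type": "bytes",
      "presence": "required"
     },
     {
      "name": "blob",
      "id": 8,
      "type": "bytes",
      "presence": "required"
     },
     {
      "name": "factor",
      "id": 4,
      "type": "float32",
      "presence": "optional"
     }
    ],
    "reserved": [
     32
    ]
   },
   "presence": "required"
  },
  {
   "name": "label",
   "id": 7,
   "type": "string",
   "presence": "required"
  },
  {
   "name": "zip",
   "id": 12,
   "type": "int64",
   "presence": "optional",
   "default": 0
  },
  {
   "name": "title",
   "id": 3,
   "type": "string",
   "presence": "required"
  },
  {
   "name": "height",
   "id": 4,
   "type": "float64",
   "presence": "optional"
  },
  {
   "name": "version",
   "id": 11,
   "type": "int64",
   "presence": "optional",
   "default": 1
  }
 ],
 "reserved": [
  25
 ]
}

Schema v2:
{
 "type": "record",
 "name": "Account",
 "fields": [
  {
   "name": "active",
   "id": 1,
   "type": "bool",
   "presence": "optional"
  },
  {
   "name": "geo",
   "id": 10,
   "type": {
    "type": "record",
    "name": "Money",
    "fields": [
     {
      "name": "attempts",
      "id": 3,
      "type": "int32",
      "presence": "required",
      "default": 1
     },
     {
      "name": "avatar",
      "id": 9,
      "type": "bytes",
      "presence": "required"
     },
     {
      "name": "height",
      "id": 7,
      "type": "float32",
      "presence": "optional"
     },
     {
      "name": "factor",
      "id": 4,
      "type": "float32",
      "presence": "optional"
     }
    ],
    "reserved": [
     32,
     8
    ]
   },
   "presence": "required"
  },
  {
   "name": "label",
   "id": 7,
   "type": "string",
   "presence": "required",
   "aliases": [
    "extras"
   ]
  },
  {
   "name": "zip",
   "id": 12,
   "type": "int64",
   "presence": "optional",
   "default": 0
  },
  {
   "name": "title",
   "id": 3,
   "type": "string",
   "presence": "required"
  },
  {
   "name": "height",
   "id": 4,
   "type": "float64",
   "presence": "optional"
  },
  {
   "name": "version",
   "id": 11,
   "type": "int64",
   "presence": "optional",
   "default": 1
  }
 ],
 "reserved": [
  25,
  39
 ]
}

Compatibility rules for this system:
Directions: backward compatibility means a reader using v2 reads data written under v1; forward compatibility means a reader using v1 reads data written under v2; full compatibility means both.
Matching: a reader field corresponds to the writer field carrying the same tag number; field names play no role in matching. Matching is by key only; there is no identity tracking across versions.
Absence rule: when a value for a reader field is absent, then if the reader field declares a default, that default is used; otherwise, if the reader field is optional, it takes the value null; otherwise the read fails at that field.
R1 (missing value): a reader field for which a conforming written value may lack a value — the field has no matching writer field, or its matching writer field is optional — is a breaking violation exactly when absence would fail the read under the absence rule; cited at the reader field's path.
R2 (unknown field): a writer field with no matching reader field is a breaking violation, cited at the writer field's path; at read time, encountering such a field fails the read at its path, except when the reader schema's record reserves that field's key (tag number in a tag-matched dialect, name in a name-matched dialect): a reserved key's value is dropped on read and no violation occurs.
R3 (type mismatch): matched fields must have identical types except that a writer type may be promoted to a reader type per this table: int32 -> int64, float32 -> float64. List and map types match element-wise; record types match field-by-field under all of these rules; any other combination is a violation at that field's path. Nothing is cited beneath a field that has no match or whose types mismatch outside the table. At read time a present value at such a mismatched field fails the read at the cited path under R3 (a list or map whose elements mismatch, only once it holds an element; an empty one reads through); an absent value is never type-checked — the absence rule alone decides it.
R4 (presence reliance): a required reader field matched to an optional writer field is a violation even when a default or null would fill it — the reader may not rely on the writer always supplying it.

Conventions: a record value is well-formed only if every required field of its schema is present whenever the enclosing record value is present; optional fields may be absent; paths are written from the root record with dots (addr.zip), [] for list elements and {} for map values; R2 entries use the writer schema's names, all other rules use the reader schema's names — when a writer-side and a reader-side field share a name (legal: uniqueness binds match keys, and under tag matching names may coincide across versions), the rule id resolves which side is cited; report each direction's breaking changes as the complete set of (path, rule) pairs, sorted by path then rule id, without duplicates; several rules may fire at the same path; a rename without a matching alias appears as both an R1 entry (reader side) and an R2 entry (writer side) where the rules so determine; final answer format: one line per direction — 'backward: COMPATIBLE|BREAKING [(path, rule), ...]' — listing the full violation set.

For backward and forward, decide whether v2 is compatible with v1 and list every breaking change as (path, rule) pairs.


each type pair in Account: writer, then reader
checking backward for Account: reader v2 against writer v1:
  active has no writer counterpart
  geo <- geo (Money -> Money, writer required)
  label <- label (string -> string, writer required)
  zip <- zip (int64 -> int64, writer optional)
  title <- title (string -> string, writer required)
  height <- height (float64 -> float64, writer optional)
  version <- version (int64 -> int64, writer optional)
  geo.attempts <- geo.attempts (int32 -> int32, writer required)
  geo.avatar <- geo.avatar (bytes -> bytes, writer required)
  geo.height has no writer counterpart
  geo.factor <- geo.factor (float32 -> float32, writer optional)
  writer field geo.blob has no reader counterpart
  nothing fires on Account: backward is COMPATIBLE
checking forward for Account: reader v1 against writer v2:
  geo <- geo (Money -> Money, writer required)
  label <- label (string -> string, writer required)
  zip <- zip (int64 -> int64, writer optional)
  title <- title (string -> string, writer required)
  height <- height (float64 -> float64, writer optional)
  version <- version (int64 -> int64, writer optional)
  writer field active has no reader counterpart
  geo.attempts <- geo.attempts (int32 -> int32, writer required)
  geo.avatar <- geo.avatar (bytes -> bytes, writer required)
  geo.blob has no writer counterpart
  geo.factor <- geo.factor (float32 -> float32, writer optional)
  writer field geo.height has no reader counterpart
  R2 fires at active
  R1 fires at geo.blob
  R2 fires at geo.height
  => forward verdict for Account: BREAKING, 3 violation(s)

backward: COMPATIBLE []; forward: BREAKING [(active, R2), (geo.blob, R1), (geo.height, R2)]
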